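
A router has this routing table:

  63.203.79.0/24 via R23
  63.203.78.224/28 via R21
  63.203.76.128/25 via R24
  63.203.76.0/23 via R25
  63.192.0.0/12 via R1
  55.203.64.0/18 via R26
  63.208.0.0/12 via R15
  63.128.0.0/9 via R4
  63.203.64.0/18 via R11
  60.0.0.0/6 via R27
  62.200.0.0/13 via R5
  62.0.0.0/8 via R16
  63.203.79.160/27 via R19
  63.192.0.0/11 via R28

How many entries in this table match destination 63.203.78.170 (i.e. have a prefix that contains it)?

Prefixes containing 63.203.78.170:
  60.0.0.0/6 (60.0.0.0 - 63.255.255.255)
  63.128.0.0/9 (63.128.0.0 - 63.255.255.255)
  63.192.0.0/11 (63.192.0.0 - 63.223.255.255)
  63.192.0.0/12 (63.192.0.0 - 63.207.255.255)
  63.203.64.0/18 (63.203.64.0 - 63.203.127.255)
Total matching entries: 5.

5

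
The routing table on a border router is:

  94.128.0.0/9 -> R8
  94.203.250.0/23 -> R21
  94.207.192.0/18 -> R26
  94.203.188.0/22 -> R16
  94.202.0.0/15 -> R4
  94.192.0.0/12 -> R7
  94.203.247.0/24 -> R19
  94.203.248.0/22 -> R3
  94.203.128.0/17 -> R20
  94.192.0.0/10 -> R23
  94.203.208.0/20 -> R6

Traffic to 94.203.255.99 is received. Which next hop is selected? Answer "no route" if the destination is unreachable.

Routes whose prefix contains 94.203.255.99:
  94.128.0.0/9 (94.128.0.0 - 94.255.255.255) -> R8
  94.192.0.0/10 (94.192.0.0 - 94.255.255.255) -> R23
  94.192.0.0/12 (94.192.0.0 - 94.207.255.255) -> R7
  94.202.0.0/15 (94.202.0.0 - 94.203.255.255) -> R4
  94.203.128.0/17 (94.203.128.0 - 94.203.255.255) -> R20
More-specific entries that do NOT match:
  94.203.247.0/24 (94.203.247.0 - 94.203.247.255) does not contain 94.203.255.99
  94.203.250.0/23 (94.203.250.0 - 94.203.251.255) does not contain 94.203.255.99
  94.203.188.0/22 (94.203.188.0 - 94.203.191.255) does not contain 94.203.255.99
  94.203.248.0/22 (94.203.248.0 - 94.203.251.255) does not contain 94.203.255.99
  94.203.208.0/20 (94.203.208.0 - 94.203.223.255) does not contain 94.203.255.99
  94.207.192.0/18 (94.207.192.0 - 94.207.255.255) does not contain 94.203.255.99
Longest matching prefix is /17 -> next hop R20.

R20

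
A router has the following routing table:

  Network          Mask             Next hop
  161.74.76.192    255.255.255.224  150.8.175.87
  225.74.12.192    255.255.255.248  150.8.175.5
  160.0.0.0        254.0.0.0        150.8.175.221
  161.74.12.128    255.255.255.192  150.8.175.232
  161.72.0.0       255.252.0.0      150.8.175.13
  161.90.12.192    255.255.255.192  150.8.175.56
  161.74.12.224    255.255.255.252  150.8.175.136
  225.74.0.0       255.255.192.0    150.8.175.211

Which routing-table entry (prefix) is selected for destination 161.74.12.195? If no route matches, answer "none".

Entries matching 161.74.12.195:
  160.0.0.0/7 (160.0.0.0 - 161.255.255.255)
  161.72.0.0/14 (161.72.0.0 - 161.75.255.255)
Most specific is 161.72.0.0/14.

161.72.0.0/14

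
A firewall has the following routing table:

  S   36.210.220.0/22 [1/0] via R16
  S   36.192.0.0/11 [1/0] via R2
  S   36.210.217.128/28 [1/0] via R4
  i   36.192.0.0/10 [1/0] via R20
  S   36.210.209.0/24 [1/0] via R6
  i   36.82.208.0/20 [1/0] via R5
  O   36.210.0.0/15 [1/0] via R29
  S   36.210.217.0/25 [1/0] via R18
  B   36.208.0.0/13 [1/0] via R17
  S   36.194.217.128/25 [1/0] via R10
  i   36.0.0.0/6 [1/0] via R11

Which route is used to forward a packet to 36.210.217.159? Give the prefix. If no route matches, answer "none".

Entries matching 36.210.217.159:
  36.0.0.0/6 (36.0.0.0 - 39.255.255.255)
  36.192.0.0/10 (36.192.0.0 - 36.255.255.255)
  36.192.0.0/11 (36.192.0.0 - 36.223.255.255)
  36.208.0.0/13 (36.208.0.0 - 36.215.255.255)
  36.210.0.0/15 (36.210.0.0 - 36.211.255.255)
Most specific is 36.210.0.0/15.

36.210.0.0/15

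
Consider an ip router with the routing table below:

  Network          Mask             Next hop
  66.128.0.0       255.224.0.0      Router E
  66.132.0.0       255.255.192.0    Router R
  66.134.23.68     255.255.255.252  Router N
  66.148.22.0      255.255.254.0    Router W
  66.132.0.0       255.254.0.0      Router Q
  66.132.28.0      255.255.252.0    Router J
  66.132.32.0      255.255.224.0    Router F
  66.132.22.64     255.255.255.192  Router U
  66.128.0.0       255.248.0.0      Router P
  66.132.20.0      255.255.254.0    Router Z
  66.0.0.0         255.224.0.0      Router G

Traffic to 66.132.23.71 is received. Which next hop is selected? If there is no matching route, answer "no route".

Router R

Routes whose prefix contains 66.132.23.71:
  66.128.0.0/11 (66.128.0.0 - 66.159.255.255) -> Router E
  66.128.0.0/13 (66.128.0.0 - 66.135.255.255) -> Router P
  66.132.0.0/15 (66.132.0.0 - 66.133.255.255) -> Router Q
  66.132.0.0/18 (66.132.0.0 - 66.132.63.255) -> Router R
More-specific entries that do NOT match:
  66.134.23.68/30 (66.134.23.68 - 66.134.23.71) does not contain 66.132.23.71
  66.132.22.64/26 (66.132.22.64 - 66.132.22.127) does not contain 66.132.23.71
  66.148.22.0/23 (66.148.22.0 - 66.148.23.255) does not contain 66.132.23.71
  66.132.20.0/23 (66.132.20.0 - 66.132.21.255) does not contain 66.132.23.71
  66.132.28.0/22 (66.132.28.0 - 66.132.31.255) does not contain 66.132.23.71
  66.132.32.0/19 (66.132.32.0 - 66.132.63.255) does not contain 66.132.23.71
Longest matching prefix is /18 -> next hop Router R.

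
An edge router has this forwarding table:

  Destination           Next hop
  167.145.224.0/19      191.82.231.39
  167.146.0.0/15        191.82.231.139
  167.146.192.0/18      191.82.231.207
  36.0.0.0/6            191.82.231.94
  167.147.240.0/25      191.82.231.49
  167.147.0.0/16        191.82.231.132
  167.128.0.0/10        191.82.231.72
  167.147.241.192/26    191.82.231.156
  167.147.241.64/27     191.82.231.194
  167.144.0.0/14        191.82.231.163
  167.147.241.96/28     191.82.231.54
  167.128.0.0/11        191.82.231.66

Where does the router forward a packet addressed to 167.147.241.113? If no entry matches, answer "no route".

191.82.231.132

Routes whose prefix contains 167.147.241.113:
  167.128.0.0/10 (167.128.0.0 - 167.191.255.255) -> 191.82.231.72
  167.128.0.0/11 (167.128.0.0 - 167.159.255.255) -> 191.82.231.66
  167.144.0.0/14 (167.144.0.0 - 167.147.255.255) -> 191.82.231.163
  167.146.0.0/15 (167.146.0.0 - 167.147.255.255) -> 191.82.231.139
  167.147.0.0/16 (167.147.0.0 - 167.147.255.255) -> 191.82.231.132
More-specific entries that do NOT match:
  167.147.241.96/28 (167.147.241.96 - 167.147.241.111) does not contain 167.147.241.113
  167.147.241.64/27 (167.147.241.64 - 167.147.241.95) does not contain 167.147.241.113
  167.147.241.192/26 (167.147.241.192 - 167.147.241.255) does not contain 167.147.241.113
  167.147.240.0/25 (167.147.240.0 - 167.147.240.127) does not contain 167.147.241.113
  167.145.224.0/19 (167.145.224.0 - 167.145.255.255) does not contain 167.147.241.113
  167.146.192.0/18 (167.146.192.0 - 167.146.255.255) does not contain 167.147.241.113
Longest matching prefix is /16 -> next hop 191.82.231.132.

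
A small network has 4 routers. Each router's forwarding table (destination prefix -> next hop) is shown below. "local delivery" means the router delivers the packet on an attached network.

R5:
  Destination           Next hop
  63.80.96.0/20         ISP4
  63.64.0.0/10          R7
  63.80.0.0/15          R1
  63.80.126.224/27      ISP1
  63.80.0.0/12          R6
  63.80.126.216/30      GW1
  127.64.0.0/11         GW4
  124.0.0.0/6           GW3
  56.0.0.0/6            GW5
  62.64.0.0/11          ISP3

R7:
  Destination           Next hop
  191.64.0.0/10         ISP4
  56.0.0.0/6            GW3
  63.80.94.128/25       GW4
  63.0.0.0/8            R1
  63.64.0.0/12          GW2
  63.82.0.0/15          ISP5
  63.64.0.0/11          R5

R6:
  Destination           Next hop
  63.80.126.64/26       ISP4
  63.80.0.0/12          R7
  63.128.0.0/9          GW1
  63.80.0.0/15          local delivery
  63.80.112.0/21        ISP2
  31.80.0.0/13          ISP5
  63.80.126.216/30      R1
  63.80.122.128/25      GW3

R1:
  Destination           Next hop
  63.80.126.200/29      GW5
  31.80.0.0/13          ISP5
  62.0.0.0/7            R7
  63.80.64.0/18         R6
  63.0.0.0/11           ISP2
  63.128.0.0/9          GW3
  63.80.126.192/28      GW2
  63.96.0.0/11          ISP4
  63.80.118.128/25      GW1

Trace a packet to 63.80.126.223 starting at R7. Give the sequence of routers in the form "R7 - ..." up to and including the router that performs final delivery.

At R7: longest match for 63.80.126.223 is 63.64.0.0/11 -> R5
At R5: longest match for 63.80.126.223 is 63.80.0.0/15 -> R1
At R1: longest match for 63.80.126.223 is 63.80.64.0/18 -> R6
At R6: longest match for 63.80.126.223 is 63.80.0.0/15 -> local delivery

R7 - R5 - R1 - R6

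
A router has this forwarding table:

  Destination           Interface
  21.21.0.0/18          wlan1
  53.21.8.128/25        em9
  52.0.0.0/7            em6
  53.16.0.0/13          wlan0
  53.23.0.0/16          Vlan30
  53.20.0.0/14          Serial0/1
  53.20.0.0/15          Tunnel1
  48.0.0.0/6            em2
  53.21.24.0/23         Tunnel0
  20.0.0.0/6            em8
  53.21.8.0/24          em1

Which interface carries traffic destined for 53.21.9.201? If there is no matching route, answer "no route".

Tunnel1

Routes whose prefix contains 53.21.9.201:
  52.0.0.0/7 (52.0.0.0 - 53.255.255.255) -> em6
  53.16.0.0/13 (53.16.0.0 - 53.23.255.255) -> wlan0
  53.20.0.0/14 (53.20.0.0 - 53.23.255.255) -> Serial0/1
  53.20.0.0/15 (53.20.0.0 - 53.21.255.255) -> Tunnel1
More-specific entries that do NOT match:
  53.21.8.128/25 (53.21.8.128 - 53.21.8.255) does not contain 53.21.9.201
  53.21.8.0/24 (53.21.8.0 - 53.21.8.255) does not contain 53.21.9.201
  53.21.24.0/23 (53.21.24.0 - 53.21.25.255) does not contain 53.21.9.201
  21.21.0.0/18 (21.21.0.0 - 21.21.63.255) does not contain 53.21.9.201
  53.23.0.0/16 (53.23.0.0 - 53.23.255.255) does not contain 53.21.9.201
Longest matching prefix is /15 -> interface Tunnel1.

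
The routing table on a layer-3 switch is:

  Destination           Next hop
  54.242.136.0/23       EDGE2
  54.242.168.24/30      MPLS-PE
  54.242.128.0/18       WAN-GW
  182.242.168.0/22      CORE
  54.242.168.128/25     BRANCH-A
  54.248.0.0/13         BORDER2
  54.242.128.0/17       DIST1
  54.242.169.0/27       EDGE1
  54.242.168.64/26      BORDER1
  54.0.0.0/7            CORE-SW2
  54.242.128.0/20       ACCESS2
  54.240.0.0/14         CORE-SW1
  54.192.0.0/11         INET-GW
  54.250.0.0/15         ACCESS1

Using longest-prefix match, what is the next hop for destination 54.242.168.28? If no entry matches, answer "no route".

Routes whose prefix contains 54.242.168.28:
  54.0.0.0/7 (54.0.0.0 - 55.255.255.255) -> CORE-SW2
  54.240.0.0/14 (54.240.0.0 - 54.243.255.255) -> CORE-SW1
  54.242.128.0/17 (54.242.128.0 - 54.242.255.255) -> DIST1
  54.242.128.0/18 (54.242.128.0 - 54.242.191.255) -> WAN-GW
More-specific entries that do NOT match:
  54.242.168.24/30 (54.242.168.24 - 54.242.168.27) does not contain 54.242.168.28
  54.242.169.0/27 (54.242.169.0 - 54.242.169.31) does not contain 54.242.168.28
  54.242.168.64/26 (54.242.168.64 - 54.242.168.127) does not contain 54.242.168.28
  54.242.168.128/25 (54.242.168.128 - 54.242.168.255) does not contain 54.242.168.28
  54.242.136.0/23 (54.242.136.0 - 54.242.137.255) does not contain 54.242.168.28
  182.242.168.0/22 (182.242.168.0 - 182.242.171.255) does not contain 54.242.168.28
  54.242.128.0/20 (54.242.128.0 - 54.242.143.255) does not contain 54.242.168.28
Longest matching prefix is /18 -> next hop WAN-GW.

WAN-GW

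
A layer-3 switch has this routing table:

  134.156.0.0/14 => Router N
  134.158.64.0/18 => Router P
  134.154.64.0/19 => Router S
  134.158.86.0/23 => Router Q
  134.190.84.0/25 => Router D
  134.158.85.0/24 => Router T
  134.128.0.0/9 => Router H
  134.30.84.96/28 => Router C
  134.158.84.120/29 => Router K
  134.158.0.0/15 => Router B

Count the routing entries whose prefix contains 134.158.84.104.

Prefixes containing 134.158.84.104:
  134.128.0.0/9 (134.128.0.0 - 134.255.255.255)
  134.156.0.0/14 (134.156.0.0 - 134.159.255.255)
  134.158.0.0/15 (134.158.0.0 - 134.159.255.255)
  134.158.64.0/18 (134.158.64.0 - 134.158.127.255)
Total matching entries: 4.

4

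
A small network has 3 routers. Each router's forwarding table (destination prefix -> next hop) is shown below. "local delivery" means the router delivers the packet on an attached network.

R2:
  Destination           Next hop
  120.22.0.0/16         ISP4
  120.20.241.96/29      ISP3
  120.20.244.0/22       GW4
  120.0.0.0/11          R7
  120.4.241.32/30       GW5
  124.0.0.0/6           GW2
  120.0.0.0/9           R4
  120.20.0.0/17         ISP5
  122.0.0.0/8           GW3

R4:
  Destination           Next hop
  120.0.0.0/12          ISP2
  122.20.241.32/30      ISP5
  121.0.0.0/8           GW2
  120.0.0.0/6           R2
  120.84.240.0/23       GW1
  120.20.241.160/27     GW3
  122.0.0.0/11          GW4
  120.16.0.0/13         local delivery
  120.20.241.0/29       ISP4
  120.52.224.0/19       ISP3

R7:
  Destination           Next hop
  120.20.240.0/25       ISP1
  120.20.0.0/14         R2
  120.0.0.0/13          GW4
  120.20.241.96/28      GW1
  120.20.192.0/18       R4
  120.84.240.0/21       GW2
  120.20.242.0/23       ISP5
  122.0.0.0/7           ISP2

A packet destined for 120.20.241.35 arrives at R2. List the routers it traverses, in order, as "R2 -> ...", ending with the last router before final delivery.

R2 -> R7 -> R4

At R2: longest match for 120.20.241.35 is 120.0.0.0/11 -> R7
At R7: longest match for 120.20.241.35 is 120.20.192.0/18 -> R4
At R4: longest match for 120.20.241.35 is 120.16.0.0/13 -> local delivery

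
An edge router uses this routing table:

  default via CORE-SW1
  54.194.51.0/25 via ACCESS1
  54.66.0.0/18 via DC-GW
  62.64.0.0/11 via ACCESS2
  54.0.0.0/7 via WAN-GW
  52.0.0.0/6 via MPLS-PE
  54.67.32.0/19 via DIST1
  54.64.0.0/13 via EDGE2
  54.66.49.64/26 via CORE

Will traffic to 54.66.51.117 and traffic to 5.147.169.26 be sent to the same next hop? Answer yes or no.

no

54.66.51.117: longest match 54.66.0.0/18 -> DC-GW
5.147.169.26: longest match 0.0.0.0/0 -> CORE-SW1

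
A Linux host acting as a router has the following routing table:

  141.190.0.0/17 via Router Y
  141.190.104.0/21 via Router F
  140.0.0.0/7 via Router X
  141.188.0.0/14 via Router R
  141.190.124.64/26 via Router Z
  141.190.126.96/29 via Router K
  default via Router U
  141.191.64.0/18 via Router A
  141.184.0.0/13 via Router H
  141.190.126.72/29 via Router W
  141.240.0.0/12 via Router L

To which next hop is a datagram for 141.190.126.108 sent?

Routes whose prefix contains 141.190.126.108:
  0.0.0.0/0 (default, matches everything) -> Router U
  140.0.0.0/7 (140.0.0.0 - 141.255.255.255) -> Router X
  141.184.0.0/13 (141.184.0.0 - 141.191.255.255) -> Router H
  141.188.0.0/14 (141.188.0.0 - 141.191.255.255) -> Router R
  141.190.0.0/17 (141.190.0.0 - 141.190.127.255) -> Router Y
More-specific entries that do NOT match:
  141.190.126.96/29 (141.190.126.96 - 141.190.126.103) does not contain 141.190.126.108
  141.190.126.72/29 (141.190.126.72 - 141.190.126.79) does not contain 141.190.126.108
  141.190.124.64/26 (141.190.124.64 - 141.190.124.127) does not contain 141.190.126.108
  141.190.104.0/21 (141.190.104.0 - 141.190.111.255) does not contain 141.190.126.108
  141.191.64.0/18 (141.191.64.0 - 141.191.127.255) does not contain 141.190.126.108
Longest matching prefix is /17 -> next hop Router Y.

Router Y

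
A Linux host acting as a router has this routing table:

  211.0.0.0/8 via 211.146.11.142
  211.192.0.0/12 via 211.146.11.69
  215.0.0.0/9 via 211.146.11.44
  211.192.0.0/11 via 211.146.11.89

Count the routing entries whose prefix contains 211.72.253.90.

1

Prefixes containing 211.72.253.90:
  211.0.0.0/8 (211.0.0.0 - 211.255.255.255)
Total matching entries: 1.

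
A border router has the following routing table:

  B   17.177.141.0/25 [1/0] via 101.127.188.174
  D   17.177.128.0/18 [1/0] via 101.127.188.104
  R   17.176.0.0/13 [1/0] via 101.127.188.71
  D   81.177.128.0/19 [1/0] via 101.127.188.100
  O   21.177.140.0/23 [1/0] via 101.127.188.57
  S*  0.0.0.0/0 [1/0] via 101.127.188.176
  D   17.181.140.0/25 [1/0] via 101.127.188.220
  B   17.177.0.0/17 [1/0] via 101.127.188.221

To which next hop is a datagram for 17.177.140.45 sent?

101.127.188.104

Routes whose prefix contains 17.177.140.45:
  0.0.0.0/0 (default, matches everything) -> 101.127.188.176
  17.176.0.0/13 (17.176.0.0 - 17.183.255.255) -> 101.127.188.71
  17.177.128.0/18 (17.177.128.0 - 17.177.191.255) -> 101.127.188.104
More-specific entries that do NOT match:
  17.177.141.0/25 (17.177.141.0 - 17.177.141.127) does not contain 17.177.140.45
  17.181.140.0/25 (17.181.140.0 - 17.181.140.127) does not contain 17.177.140.45
  21.177.140.0/23 (21.177.140.0 - 21.177.141.255) does not contain 17.177.140.45
  81.177.128.0/19 (81.177.128.0 - 81.177.159.255) does not contain 17.177.140.45
Longest matching prefix is /18 -> next hop 101.127.188.104.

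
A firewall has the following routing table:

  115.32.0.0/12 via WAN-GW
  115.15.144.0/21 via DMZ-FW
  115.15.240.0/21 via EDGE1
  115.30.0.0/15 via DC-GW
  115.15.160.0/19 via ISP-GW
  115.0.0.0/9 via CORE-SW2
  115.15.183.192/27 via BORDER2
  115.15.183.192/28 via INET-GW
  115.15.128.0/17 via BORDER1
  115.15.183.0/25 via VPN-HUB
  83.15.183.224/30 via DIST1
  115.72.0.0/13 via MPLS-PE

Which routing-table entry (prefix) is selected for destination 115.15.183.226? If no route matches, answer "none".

Entries matching 115.15.183.226:
  115.0.0.0/9 (115.0.0.0 - 115.127.255.255)
  115.15.128.0/17 (115.15.128.0 - 115.15.255.255)
  115.15.160.0/19 (115.15.160.0 - 115.15.191.255)
Most specific is 115.15.160.0/19.

115.15.160.0/19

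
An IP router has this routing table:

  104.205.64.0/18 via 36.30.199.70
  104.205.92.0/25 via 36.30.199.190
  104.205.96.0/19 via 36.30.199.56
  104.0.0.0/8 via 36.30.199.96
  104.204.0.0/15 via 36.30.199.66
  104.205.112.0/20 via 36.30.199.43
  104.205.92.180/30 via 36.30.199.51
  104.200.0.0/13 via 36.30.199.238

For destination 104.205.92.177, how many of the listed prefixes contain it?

4

Prefixes containing 104.205.92.177:
  104.0.0.0/8 (104.0.0.0 - 104.255.255.255)
  104.200.0.0/13 (104.200.0.0 - 104.207.255.255)
  104.204.0.0/15 (104.204.0.0 - 104.205.255.255)
  104.205.64.0/18 (104.205.64.0 - 104.205.127.255)
Total matching entries: 4.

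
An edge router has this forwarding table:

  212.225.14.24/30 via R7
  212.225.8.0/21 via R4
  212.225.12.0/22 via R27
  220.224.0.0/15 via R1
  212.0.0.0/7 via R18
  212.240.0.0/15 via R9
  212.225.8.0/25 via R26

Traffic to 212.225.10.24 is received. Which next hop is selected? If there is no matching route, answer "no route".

R4

Routes whose prefix contains 212.225.10.24:
  212.0.0.0/7 (212.0.0.0 - 213.255.255.255) -> R18
  212.225.8.0/21 (212.225.8.0 - 212.225.15.255) -> R4
More-specific entries that do NOT match:
  212.225.14.24/30 (212.225.14.24 - 212.225.14.27) does not contain 212.225.10.24
  212.225.8.0/25 (212.225.8.0 - 212.225.8.127) does not contain 212.225.10.24
  212.225.12.0/22 (212.225.12.0 - 212.225.15.255) does not contain 212.225.10.24
Longest matching prefix is /21 -> next hop R4.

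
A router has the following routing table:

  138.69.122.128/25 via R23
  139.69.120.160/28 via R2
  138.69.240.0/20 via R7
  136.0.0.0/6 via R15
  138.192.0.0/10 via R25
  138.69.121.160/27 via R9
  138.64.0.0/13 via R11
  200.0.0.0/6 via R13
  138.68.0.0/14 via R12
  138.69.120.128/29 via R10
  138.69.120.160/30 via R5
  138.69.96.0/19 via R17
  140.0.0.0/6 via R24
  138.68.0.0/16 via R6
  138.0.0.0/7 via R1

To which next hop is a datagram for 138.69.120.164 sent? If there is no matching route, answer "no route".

Routes whose prefix contains 138.69.120.164:
  136.0.0.0/6 (136.0.0.0 - 139.255.255.255) -> R15
  138.0.0.0/7 (138.0.0.0 - 139.255.255.255) -> R1
  138.64.0.0/13 (138.64.0.0 - 138.71.255.255) -> R11
  138.68.0.0/14 (138.68.0.0 - 138.71.255.255) -> R12
  138.69.96.0/19 (138.69.96.0 - 138.69.127.255) -> R17
More-specific entries that do NOT match:
  138.69.120.160/30 (138.69.120.160 - 138.69.120.163) does not contain 138.69.120.164
  138.69.120.128/29 (138.69.120.128 - 138.69.120.135) does not contain 138.69.120.164
  139.69.120.160/28 (139.69.120.160 - 139.69.120.175) does not contain 138.69.120.164
  138.69.121.160/27 (138.69.121.160 - 138.69.121.191) does not contain 138.69.120.164
  138.69.122.128/25 (138.69.122.128 - 138.69.122.255) does not contain 138.69.120.164
  138.69.240.0/20 (138.69.240.0 - 138.69.255.255) does not contain 138.69.120.164
Longest matching prefix is /19 -> next hop R17.

R17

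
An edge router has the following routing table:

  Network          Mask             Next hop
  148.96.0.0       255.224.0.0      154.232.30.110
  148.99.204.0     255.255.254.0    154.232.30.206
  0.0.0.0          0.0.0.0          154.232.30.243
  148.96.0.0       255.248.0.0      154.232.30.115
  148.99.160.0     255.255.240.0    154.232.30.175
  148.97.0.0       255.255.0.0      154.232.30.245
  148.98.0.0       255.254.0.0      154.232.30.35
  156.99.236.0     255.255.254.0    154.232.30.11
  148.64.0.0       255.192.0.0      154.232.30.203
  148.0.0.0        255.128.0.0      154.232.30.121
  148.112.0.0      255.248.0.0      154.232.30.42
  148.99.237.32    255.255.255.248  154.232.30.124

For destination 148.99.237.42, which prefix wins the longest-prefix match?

Entries matching 148.99.237.42:
  0.0.0.0/0 (default, matches everything)
  148.0.0.0/9 (148.0.0.0 - 148.127.255.255)
  148.64.0.0/10 (148.64.0.0 - 148.127.255.255)
  148.96.0.0/11 (148.96.0.0 - 148.127.255.255)
  148.96.0.0/13 (148.96.0.0 - 148.103.255.255)
  148.98.0.0/15 (148.98.0.0 - 148.99.255.255)
Most specific is 148.98.0.0/15.

148.98.0.0/15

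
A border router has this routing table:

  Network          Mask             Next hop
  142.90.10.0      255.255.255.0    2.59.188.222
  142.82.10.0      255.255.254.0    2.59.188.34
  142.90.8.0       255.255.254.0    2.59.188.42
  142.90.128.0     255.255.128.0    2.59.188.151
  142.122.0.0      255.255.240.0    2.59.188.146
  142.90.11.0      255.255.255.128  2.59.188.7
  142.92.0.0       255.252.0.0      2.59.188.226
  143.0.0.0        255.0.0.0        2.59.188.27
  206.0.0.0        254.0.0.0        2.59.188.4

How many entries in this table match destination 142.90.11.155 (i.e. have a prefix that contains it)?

No listed prefix contains 142.90.11.155.
Total matching entries: 0.

0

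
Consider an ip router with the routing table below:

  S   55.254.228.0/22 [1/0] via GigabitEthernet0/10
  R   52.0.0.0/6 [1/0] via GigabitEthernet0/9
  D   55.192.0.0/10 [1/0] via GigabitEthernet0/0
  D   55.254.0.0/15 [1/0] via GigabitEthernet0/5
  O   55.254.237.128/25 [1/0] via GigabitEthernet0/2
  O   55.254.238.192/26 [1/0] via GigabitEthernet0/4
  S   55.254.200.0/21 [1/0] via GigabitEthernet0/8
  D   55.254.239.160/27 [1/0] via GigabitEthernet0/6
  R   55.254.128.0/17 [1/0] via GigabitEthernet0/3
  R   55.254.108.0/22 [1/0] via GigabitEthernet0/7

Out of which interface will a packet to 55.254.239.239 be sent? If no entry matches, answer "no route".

Routes whose prefix contains 55.254.239.239:
  52.0.0.0/6 (52.0.0.0 - 55.255.255.255) -> GigabitEthernet0/9
  55.192.0.0/10 (55.192.0.0 - 55.255.255.255) -> GigabitEthernet0/0
  55.254.0.0/15 (55.254.0.0 - 55.255.255.255) -> GigabitEthernet0/5
  55.254.128.0/17 (55.254.128.0 - 55.254.255.255) -> GigabitEthernet0/3
More-specific entries that do NOT match:
  55.254.239.160/27 (55.254.239.160 - 55.254.239.191) does not contain 55.254.239.239
  55.254.238.192/26 (55.254.238.192 - 55.254.238.255) does not contain 55.254.239.239
  55.254.237.128/25 (55.254.237.128 - 55.254.237.255) does not contain 55.254.239.239
  55.254.228.0/22 (55.254.228.0 - 55.254.231.255) does not contain 55.254.239.239
  55.254.108.0/22 (55.254.108.0 - 55.254.111.255) does not contain 55.254.239.239
  55.254.200.0/21 (55.254.200.0 - 55.254.207.255) does not contain 55.254.239.239
Longest matching prefix is /17 -> interface GigabitEthernet0/3.

GigabitEthernet0/3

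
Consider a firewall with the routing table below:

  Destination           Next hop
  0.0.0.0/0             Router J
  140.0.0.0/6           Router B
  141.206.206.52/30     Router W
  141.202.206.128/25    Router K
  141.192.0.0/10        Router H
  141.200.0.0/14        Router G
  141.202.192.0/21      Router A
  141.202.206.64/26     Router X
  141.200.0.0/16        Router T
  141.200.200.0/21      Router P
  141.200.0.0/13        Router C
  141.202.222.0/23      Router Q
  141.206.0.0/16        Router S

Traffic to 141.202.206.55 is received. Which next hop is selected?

Router G

Routes whose prefix contains 141.202.206.55:
  0.0.0.0/0 (default, matches everything) -> Router J
  140.0.0.0/6 (140.0.0.0 - 143.255.255.255) -> Router B
  141.192.0.0/10 (141.192.0.0 - 141.255.255.255) -> Router H
  141.200.0.0/13 (141.200.0.0 - 141.207.255.255) -> Router C
  141.200.0.0/14 (141.200.0.0 - 141.203.255.255) -> Router G
More-specific entries that do NOT match:
  141.206.206.52/30 (141.206.206.52 - 141.206.206.55) does not contain 141.202.206.55
  141.202.206.64/26 (141.202.206.64 - 141.202.206.127) does not contain 141.202.206.55
  141.202.206.128/25 (141.202.206.128 - 141.202.206.255) does not contain 141.202.206.55
  141.202.222.0/23 (141.202.222.0 - 141.202.223.255) does not contain 141.202.206.55
  141.202.192.0/21 (141.202.192.0 - 141.202.199.255) does not contain 141.202.206.55
  141.200.200.0/21 (141.200.200.0 - 141.200.207.255) does not contain 141.202.206.55
  141.200.0.0/16 (141.200.0.0 - 141.200.255.255) does not contain 141.202.206.55
  141.206.0.0/16 (141.206.0.0 - 141.206.255.255) does not contain 141.202.206.55
Longest matching prefix is /14 -> next hop Router G.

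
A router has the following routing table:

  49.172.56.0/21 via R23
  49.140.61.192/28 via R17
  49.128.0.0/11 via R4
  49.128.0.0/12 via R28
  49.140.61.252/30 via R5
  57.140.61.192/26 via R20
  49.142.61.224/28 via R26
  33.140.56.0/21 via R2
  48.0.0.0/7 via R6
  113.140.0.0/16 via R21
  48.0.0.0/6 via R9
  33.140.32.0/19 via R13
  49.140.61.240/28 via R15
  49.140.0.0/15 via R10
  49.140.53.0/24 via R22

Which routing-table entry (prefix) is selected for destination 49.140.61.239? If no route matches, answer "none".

49.140.0.0/15

Entries matching 49.140.61.239:
  48.0.0.0/6 (48.0.0.0 - 51.255.255.255)
  48.0.0.0/7 (48.0.0.0 - 49.255.255.255)
  49.128.0.0/11 (49.128.0.0 - 49.159.255.255)
  49.128.0.0/12 (49.128.0.0 - 49.143.255.255)
  49.140.0.0/15 (49.140.0.0 - 49.141.255.255)
Most specific is 49.140.0.0/15.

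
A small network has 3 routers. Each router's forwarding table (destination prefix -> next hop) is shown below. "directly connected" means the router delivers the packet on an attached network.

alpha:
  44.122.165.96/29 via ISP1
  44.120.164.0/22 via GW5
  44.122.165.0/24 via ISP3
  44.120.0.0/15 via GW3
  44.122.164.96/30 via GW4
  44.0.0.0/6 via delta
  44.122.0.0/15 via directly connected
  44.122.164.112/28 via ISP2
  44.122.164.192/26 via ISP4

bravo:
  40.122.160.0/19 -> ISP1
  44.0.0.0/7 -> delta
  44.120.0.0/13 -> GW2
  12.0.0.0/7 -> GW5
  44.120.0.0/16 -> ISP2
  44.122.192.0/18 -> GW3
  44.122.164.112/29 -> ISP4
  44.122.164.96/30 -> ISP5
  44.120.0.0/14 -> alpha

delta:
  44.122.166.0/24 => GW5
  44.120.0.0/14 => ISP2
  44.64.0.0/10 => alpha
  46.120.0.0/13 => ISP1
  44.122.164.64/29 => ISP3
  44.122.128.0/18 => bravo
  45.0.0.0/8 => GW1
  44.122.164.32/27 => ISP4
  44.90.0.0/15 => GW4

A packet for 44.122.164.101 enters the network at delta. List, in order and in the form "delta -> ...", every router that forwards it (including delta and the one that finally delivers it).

At delta: longest match for 44.122.164.101 is 44.122.128.0/18 -> bravo
At bravo: longest match for 44.122.164.101 is 44.120.0.0/14 -> alpha
At alpha: longest match for 44.122.164.101 is 44.122.0.0/15 -> directly connected

delta -> bravo -> alpha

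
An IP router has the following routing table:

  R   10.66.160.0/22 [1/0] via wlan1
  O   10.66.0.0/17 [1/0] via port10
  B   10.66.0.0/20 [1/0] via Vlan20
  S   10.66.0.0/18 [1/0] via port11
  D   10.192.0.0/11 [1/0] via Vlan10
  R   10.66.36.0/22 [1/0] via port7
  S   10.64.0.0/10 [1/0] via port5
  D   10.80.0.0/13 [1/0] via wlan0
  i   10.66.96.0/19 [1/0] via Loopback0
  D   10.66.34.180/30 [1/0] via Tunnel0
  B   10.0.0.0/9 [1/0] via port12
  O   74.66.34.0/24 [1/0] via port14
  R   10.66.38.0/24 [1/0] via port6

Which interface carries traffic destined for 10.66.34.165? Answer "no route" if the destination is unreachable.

port11

Routes whose prefix contains 10.66.34.165:
  10.0.0.0/9 (10.0.0.0 - 10.127.255.255) -> port12
  10.64.0.0/10 (10.64.0.0 - 10.127.255.255) -> port5
  10.66.0.0/17 (10.66.0.0 - 10.66.127.255) -> port10
  10.66.0.0/18 (10.66.0.0 - 10.66.63.255) -> port11
More-specific entries that do NOT match:
  10.66.34.180/30 (10.66.34.180 - 10.66.34.183) does not contain 10.66.34.165
  74.66.34.0/24 (74.66.34.0 - 74.66.34.255) does not contain 10.66.34.165
  10.66.38.0/24 (10.66.38.0 - 10.66.38.255) does not contain 10.66.34.165
  10.66.160.0/22 (10.66.160.0 - 10.66.163.255) does not contain 10.66.34.165
  10.66.36.0/22 (10.66.36.0 - 10.66.39.255) does not contain 10.66.34.165
  10.66.0.0/20 (10.66.0.0 - 10.66.15.255) does not contain 10.66.34.165
  10.66.96.0/19 (10.66.96.0 - 10.66.127.255) does not contain 10.66.34.165
Longest matching prefix is /18 -> interface port11.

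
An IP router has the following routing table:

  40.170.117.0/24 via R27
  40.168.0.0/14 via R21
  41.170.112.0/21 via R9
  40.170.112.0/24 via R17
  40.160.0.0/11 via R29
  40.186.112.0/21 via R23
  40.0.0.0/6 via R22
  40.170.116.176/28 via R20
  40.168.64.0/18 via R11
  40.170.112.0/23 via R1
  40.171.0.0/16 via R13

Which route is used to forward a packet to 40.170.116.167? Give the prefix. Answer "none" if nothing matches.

40.168.0.0/14

Entries matching 40.170.116.167:
  40.0.0.0/6 (40.0.0.0 - 43.255.255.255)
  40.160.0.0/11 (40.160.0.0 - 40.191.255.255)
  40.168.0.0/14 (40.168.0.0 - 40.171.255.255)
Most specific is 40.168.0.0/14.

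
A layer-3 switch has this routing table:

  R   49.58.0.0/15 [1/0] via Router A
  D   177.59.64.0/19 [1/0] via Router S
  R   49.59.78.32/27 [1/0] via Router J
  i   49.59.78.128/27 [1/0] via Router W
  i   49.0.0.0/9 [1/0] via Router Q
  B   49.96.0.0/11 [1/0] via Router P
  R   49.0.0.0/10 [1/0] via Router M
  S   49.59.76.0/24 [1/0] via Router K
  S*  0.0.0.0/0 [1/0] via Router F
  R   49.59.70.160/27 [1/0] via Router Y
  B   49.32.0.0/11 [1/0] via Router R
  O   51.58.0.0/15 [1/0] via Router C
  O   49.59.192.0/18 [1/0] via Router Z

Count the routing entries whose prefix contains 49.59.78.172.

Prefixes containing 49.59.78.172:
  0.0.0.0/0 (default, matches everything)
  49.0.0.0/9 (49.0.0.0 - 49.127.255.255)
  49.0.0.0/10 (49.0.0.0 - 49.63.255.255)
  49.32.0.0/11 (49.32.0.0 - 49.63.255.255)
  49.58.0.0/15 (49.58.0.0 - 49.59.255.255)
Total matching entries: 5.

5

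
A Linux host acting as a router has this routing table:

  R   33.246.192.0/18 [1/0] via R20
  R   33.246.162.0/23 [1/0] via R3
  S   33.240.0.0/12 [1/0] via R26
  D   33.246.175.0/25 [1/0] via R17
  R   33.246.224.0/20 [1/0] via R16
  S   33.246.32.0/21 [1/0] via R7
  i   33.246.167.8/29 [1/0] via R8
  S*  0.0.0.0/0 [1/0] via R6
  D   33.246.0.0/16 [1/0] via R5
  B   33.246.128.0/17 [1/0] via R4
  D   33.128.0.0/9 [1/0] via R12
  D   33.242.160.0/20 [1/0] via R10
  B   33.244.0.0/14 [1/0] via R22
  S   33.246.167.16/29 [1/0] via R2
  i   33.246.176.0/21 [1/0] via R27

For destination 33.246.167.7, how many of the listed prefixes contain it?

6

Prefixes containing 33.246.167.7:
  0.0.0.0/0 (default, matches everything)
  33.128.0.0/9 (33.128.0.0 - 33.255.255.255)
  33.240.0.0/12 (33.240.0.0 - 33.255.255.255)
  33.244.0.0/14 (33.244.0.0 - 33.247.255.255)
  33.246.0.0/16 (33.246.0.0 - 33.246.255.255)
  33.246.128.0/17 (33.246.128.0 - 33.246.255.255)
Total matching entries: 6.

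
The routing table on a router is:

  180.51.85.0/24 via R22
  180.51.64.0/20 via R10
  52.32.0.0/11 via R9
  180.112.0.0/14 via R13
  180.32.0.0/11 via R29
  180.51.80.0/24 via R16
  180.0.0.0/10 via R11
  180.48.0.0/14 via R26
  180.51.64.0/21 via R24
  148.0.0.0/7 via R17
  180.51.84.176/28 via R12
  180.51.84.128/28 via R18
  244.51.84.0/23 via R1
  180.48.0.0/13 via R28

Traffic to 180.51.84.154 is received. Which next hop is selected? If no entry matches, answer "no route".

Routes whose prefix contains 180.51.84.154:
  180.0.0.0/10 (180.0.0.0 - 180.63.255.255) -> R11
  180.32.0.0/11 (180.32.0.0 - 180.63.255.255) -> R29
  180.48.0.0/13 (180.48.0.0 - 180.55.255.255) -> R28
  180.48.0.0/14 (180.48.0.0 - 180.51.255.255) -> R26
More-specific entries that do NOT match:
  180.51.84.176/28 (180.51.84.176 - 180.51.84.191) does not contain 180.51.84.154
  180.51.84.128/28 (180.51.84.128 - 180.51.84.143) does not contain 180.51.84.154
  180.51.85.0/24 (180.51.85.0 - 180.51.85.255) does not contain 180.51.84.154
  180.51.80.0/24 (180.51.80.0 - 180.51.80.255) does not contain 180.51.84.154
  244.51.84.0/23 (244.51.84.0 - 244.51.85.255) does not contain 180.51.84.154
  180.51.64.0/21 (180.51.64.0 - 180.51.71.255) does not contain 180.51.84.154
  180.51.64.0/20 (180.51.64.0 - 180.51.79.255) does not contain 180.51.84.154
Longest matching prefix is /14 -> next hop R26.

R26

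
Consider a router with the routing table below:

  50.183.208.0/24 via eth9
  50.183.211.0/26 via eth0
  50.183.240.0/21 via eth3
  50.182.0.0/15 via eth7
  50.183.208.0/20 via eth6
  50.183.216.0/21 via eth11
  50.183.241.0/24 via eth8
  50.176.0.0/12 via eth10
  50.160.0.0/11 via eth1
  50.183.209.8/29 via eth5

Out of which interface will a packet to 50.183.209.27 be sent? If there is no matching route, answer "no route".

Routes whose prefix contains 50.183.209.27:
  50.160.0.0/11 (50.160.0.0 - 50.191.255.255) -> eth1
  50.176.0.0/12 (50.176.0.0 - 50.191.255.255) -> eth10
  50.182.0.0/15 (50.182.0.0 - 50.183.255.255) -> eth7
  50.183.208.0/20 (50.183.208.0 - 50.183.223.255) -> eth6
More-specific entries that do NOT match:
  50.183.209.8/29 (50.183.209.8 - 50.183.209.15) does not contain 50.183.209.27
  50.183.211.0/26 (50.183.211.0 - 50.183.211.63) does not contain 50.183.209.27
  50.183.208.0/24 (50.183.208.0 - 50.183.208.255) does not contain 50.183.209.27
  50.183.241.0/24 (50.183.241.0 - 50.183.241.255) does not contain 50.183.209.27
  50.183.240.0/21 (50.183.240.0 - 50.183.247.255) does not contain 50.183.209.27
  50.183.216.0/21 (50.183.216.0 - 50.183.223.255) does not contain 50.183.209.27
Longest matching prefix is /20 -> interface eth6.

eth6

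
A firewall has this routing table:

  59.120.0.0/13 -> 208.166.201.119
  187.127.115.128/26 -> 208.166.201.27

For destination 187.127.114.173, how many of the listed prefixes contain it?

0

No listed prefix contains 187.127.114.173.
Total matching entries: 0.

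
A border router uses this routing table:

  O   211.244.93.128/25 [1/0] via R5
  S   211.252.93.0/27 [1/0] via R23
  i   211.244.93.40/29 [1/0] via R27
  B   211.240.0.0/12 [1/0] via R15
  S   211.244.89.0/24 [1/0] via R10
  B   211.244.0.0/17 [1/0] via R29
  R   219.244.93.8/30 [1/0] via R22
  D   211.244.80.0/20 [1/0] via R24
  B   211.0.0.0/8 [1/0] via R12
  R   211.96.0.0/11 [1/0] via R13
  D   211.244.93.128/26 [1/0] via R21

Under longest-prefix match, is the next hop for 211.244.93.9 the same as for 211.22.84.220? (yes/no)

no

211.244.93.9: longest match 211.244.80.0/20 -> R24
211.22.84.220: longest match 211.0.0.0/8 -> R12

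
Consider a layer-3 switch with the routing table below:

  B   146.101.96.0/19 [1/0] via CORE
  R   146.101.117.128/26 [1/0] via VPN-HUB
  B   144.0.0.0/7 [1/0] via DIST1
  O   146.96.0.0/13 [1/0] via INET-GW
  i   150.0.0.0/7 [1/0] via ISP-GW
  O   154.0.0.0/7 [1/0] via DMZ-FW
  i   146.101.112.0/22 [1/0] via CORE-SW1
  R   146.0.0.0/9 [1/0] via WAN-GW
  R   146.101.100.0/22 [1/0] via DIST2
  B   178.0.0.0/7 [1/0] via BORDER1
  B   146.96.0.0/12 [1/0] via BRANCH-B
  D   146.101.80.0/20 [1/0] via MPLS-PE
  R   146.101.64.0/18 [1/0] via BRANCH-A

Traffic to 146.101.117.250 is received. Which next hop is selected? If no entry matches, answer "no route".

CORE

Routes whose prefix contains 146.101.117.250:
  146.0.0.0/9 (146.0.0.0 - 146.127.255.255) -> WAN-GW
  146.96.0.0/12 (146.96.0.0 - 146.111.255.255) -> BRANCH-B
  146.96.0.0/13 (146.96.0.0 - 146.103.255.255) -> INET-GW
  146.101.64.0/18 (146.101.64.0 - 146.101.127.255) -> BRANCH-A
  146.101.96.0/19 (146.101.96.0 - 146.101.127.255) -> CORE
More-specific entries that do NOT match:
  146.101.117.128/26 (146.101.117.128 - 146.101.117.191) does not contain 146.101.117.250
  146.101.112.0/22 (146.101.112.0 - 146.101.115.255) does not contain 146.101.117.250
  146.101.100.0/22 (146.101.100.0 - 146.101.103.255) does not contain 146.101.117.250
  146.101.80.0/20 (146.101.80.0 - 146.101.95.255) does not contain 146.101.117.250
Longest matching prefix is /19 -> next hop CORE.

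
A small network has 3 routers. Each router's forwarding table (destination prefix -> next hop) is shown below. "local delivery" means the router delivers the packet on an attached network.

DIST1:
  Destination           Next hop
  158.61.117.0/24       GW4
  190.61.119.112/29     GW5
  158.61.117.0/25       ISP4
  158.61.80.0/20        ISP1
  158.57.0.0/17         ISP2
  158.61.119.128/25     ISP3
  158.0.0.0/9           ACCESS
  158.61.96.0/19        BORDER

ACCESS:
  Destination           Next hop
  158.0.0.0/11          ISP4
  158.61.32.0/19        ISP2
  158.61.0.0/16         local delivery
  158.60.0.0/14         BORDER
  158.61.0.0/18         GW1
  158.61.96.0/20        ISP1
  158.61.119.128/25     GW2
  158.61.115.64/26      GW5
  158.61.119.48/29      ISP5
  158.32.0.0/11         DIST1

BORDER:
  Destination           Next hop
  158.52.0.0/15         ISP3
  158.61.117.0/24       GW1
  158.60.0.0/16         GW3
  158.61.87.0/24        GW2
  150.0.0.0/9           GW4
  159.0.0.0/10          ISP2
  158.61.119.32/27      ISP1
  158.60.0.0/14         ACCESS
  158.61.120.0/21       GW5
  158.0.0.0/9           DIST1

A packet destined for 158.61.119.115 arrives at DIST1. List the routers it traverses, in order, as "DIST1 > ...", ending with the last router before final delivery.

At DIST1: longest match for 158.61.119.115 is 158.61.96.0/19 -> BORDER
At BORDER: longest match for 158.61.119.115 is 158.60.0.0/14 -> ACCESS
At ACCESS: longest match for 158.61.119.115 is 158.61.0.0/16 -> local delivery

DIST1 > BORDER > ACCESS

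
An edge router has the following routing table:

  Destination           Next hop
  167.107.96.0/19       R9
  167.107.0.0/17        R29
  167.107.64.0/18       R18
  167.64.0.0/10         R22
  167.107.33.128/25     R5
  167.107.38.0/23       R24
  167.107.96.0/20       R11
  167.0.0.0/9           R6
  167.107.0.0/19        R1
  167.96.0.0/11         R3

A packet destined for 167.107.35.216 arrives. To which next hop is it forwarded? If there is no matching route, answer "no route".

Routes whose prefix contains 167.107.35.216:
  167.0.0.0/9 (167.0.0.0 - 167.127.255.255) -> R6
  167.64.0.0/10 (167.64.0.0 - 167.127.255.255) -> R22
  167.96.0.0/11 (167.96.0.0 - 167.127.255.255) -> R3
  167.107.0.0/17 (167.107.0.0 - 167.107.127.255) -> R29
More-specific entries that do NOT match:
  167.107.33.128/25 (167.107.33.128 - 167.107.33.255) does not contain 167.107.35.216
  167.107.38.0/23 (167.107.38.0 - 167.107.39.255) does not contain 167.107.35.216
  167.107.96.0/20 (167.107.96.0 - 167.107.111.255) does not contain 167.107.35.216
  167.107.96.0/19 (167.107.96.0 - 167.107.127.255) does not contain 167.107.35.216
  167.107.0.0/19 (167.107.0.0 - 167.107.31.255) does not contain 167.107.35.216
  167.107.64.0/18 (167.107.64.0 - 167.107.127.255) does not contain 167.107.35.216
Longest matching prefix is /17 -> next hop R29.

R29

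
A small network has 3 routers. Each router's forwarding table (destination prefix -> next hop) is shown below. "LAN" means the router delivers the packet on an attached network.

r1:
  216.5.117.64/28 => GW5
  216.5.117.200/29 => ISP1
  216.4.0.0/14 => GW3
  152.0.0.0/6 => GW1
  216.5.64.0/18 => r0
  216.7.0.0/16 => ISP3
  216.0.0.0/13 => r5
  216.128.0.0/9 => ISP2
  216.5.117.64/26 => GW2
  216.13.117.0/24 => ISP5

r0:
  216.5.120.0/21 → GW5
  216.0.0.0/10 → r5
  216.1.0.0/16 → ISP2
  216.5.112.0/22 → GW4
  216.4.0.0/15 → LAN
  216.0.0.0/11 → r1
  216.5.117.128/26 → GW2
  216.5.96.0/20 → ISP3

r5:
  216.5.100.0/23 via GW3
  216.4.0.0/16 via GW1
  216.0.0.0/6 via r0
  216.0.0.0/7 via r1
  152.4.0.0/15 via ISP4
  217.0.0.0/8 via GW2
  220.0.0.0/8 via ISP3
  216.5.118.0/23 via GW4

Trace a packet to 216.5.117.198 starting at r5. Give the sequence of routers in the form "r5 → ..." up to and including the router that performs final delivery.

r5 → r1 → r0

At r5: longest match for 216.5.117.198 is 216.0.0.0/7 -> r1
At r1: longest match for 216.5.117.198 is 216.5.64.0/18 -> r0
At r0: longest match for 216.5.117.198 is 216.4.0.0/15 -> LAN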